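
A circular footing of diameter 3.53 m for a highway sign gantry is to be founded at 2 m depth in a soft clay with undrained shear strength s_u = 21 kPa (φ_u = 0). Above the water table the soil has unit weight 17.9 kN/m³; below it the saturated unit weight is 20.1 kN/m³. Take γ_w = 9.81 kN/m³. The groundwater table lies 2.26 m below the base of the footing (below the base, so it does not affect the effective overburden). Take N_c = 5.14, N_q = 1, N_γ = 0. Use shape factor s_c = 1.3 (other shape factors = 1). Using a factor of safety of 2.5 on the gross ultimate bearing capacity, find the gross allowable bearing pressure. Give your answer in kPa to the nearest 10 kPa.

q_all ≈ 70 kPa

q = γ·D_f = 17.9 × 2 = 35.8 kPa.
c·N_c·s_c = 21 × 5.14 × 1.3 = 140.32 kPa
q·N_q = 35.8 × 1 = 35.8 kPa
q_ult = 140.32 + 35.8 = 176.12 kPa.
q_all = 176.12 / 2.5 = 70.449 kPa.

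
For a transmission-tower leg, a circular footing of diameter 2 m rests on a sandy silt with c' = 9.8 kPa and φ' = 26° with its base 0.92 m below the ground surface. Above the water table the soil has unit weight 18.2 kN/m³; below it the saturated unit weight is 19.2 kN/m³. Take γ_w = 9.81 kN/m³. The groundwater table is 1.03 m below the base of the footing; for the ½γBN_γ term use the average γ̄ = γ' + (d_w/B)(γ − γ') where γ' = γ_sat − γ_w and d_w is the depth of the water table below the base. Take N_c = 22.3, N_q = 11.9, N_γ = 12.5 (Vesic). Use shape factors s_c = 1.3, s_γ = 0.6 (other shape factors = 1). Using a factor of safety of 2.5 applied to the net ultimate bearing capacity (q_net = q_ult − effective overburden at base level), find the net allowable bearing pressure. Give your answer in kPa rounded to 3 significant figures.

q_all(net) ≈ 228 kPa

q = γ·D_f = 18.2 × 0.92 = 16.744 kPa.
γ' = 9.39 kN/m³; averaging over the depth B below the base, γ̄ = γ' + (d_w/B)(γ − γ') = 13.927 kN/m³.
c·N_c·s_c = 9.8 × 22.3 × 1.3 = 284.1 kPa
q·N_q = 16.744 × 11.9 = 199.25 kPa
0.5·γ·B·N_γ·s_γ = 0.5 × 13.927 × 2 × 12.5 × 0.6 = 104.45 kPa
q_ult = 284.1 + 199.25 + 104.45 = 587.81 kPa.
Net ultimate: q_net = 587.81 − 16.744 = 571.07 kPa.
q_all(net) = 571.07 / 2.5 = 228.43 kPa.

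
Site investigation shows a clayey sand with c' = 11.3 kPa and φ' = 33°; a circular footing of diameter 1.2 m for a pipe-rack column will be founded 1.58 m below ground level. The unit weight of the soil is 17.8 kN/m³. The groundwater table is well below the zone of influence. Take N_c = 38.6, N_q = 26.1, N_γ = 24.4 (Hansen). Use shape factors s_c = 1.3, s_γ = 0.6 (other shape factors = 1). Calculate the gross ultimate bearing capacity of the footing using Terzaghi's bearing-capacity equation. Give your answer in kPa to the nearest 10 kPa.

q_ult ≈ 1460 kPa

Effective surcharge at the founding depth q = γ·D_f = 17.8 × 1.58 = 28.124 kPa.
q_ult = c·N_c·s_c + q·N_q + 0.5·γ·B·N_γ·s_γ
     = 11.3 × 38.6 × 1.3 + 28.124 × 26.1 + 0.5 × 17.8 × 1.2 × 24.4 × 0.6
     = 567.03 + 734.04 + 156.36 = 1457.4 kPa.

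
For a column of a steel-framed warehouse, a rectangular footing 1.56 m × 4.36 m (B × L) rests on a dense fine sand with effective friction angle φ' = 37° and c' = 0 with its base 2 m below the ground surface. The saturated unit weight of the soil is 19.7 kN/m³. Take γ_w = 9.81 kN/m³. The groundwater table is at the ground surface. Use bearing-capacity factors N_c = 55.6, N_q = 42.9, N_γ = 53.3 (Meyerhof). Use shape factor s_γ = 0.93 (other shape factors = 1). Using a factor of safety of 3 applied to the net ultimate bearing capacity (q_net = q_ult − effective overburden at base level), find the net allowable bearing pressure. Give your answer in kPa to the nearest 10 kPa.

Water table at ground surface, so effective unit weight γ' = 19.7 − 9.81 = 9.89 kN/m³ is used throughout; overburden q = 9.89 × 2 = 19.78 kPa; the same γ' applies in the ½γBN_γ term.
Surcharge term q·N_q = 19.78 × 42.9 = 848.56 kPa; self-weight term 0.5·γ·B·N_γ·s_γ = 0.5 × 9.89 × 1.56 × 53.3 × 0.93 = 382.39 kPa.
q_ult = 848.56 + 382.39 = 1230.9 kPa.
Net ultimate: q_net = 1230.9 − 19.78 = 1211.2 kPa.
q_all(net) = 1211.2 / 3 = 403.72 kPa.

q_all(net) ≈ 400 kPa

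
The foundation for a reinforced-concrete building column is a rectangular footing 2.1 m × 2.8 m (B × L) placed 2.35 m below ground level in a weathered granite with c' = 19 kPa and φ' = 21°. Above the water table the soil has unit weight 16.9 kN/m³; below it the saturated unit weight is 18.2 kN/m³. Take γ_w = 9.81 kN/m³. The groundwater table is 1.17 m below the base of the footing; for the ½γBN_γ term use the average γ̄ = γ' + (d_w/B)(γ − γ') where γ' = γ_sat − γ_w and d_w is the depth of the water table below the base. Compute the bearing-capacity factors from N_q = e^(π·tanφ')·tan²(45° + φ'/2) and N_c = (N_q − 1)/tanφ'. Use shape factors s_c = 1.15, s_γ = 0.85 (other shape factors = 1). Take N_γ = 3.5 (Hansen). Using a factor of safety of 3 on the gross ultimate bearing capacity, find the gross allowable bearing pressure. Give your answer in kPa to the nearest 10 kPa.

N_q = e^(π·tan21°)·tan²(55.5°) = 7.07; N_c = (N_q − 1)/tanφ' = 15.81.
q = γ·D_f = 16.9 × 2.35 = 39.715 kPa.
γ' = 8.39 kN/m³; averaging over the depth B below the base, γ̄ = γ' + (d_w/B)(γ − γ') = 13.131 kN/m³.
c·N_c·s_c = 19 × 15.815 × 1.15 = 345.56 kPa
q·N_q = 39.715 × 7.0708 = 280.82 kPa
0.5·γ·B·N_γ·s_γ = 0.5 × 13.131 × 2.1 × 3.5 × 0.85 = 41.019 kPa
q_ult = 345.56 + 280.82 + 41.019 = 667.39 kPa.
q_all = 667.39 / 3 = 222.46 kPa.

q_all ≈ 220 kPa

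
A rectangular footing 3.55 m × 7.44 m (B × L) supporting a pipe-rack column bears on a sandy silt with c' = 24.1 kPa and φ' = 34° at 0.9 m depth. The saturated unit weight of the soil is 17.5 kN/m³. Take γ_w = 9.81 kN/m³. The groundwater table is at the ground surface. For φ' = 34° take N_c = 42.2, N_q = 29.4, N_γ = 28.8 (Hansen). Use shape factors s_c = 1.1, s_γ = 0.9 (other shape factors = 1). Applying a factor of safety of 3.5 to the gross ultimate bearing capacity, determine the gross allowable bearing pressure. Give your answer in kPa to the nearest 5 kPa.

With the water table at the surface the whole profile is submerged: γ' = 17.5 − 9.81 = 7.69 kN/m³, so q = γ'·D_f = 6.921 kPa; the same γ' applies in the ½γBN_γ term.
q_ult = c·N_c·s_c + q·N_q + 0.5·γ·B·N_γ·s_γ
     = 24.1 × 42.2 × 1.1 + 6.921 × 29.4 + 0.5 × 7.69 × 3.55 × 28.8 × 0.9
     = 1118.7 + 203.48 + 353.8 = 1676 kPa.
q_all = q_ult / FS = 1676 / 3.5 = 478.86 kPa.

q_all ≈ 480 kPa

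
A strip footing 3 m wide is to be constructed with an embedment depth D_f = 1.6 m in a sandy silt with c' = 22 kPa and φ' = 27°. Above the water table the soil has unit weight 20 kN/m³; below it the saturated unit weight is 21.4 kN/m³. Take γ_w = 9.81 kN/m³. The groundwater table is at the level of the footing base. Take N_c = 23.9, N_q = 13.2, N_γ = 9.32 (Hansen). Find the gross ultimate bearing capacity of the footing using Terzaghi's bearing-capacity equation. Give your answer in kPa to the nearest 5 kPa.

q_ult ≈ 1110 kPa

Overburden at base level: q = 20 × 1.6 = 32 kPa.
Below the base the soil is submerged, so the ½γBN_γ term uses γ' = 21.4 − 9.81 = 11.59 kN/m³.
Cohesion term c·N_c = 22 × 23.9 = 525.8 kPa; surcharge term q·N_q = 32 × 13.2 = 422.4 kPa; self-weight term 0.5·γ·B·N_γ = 0.5 × 11.59 × 3 × 9.32 = 162.03 kPa.
q_ult = 525.8 + 422.4 + 162.03 = 1110.2 kPa.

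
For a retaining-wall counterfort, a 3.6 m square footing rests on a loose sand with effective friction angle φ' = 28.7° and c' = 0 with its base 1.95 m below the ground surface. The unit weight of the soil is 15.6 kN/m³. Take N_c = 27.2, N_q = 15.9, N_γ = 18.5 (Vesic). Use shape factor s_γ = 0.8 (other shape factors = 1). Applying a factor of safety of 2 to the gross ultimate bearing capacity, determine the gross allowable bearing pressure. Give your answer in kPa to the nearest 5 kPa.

q = γ·D_f = 15.6 × 1.95 = 30.42 kPa.
q·N_q = 30.42 × 15.9 = 483.68 kPa
0.5·γ·B·N_γ·s_γ = 0.5 × 15.6 × 3.6 × 18.5 × 0.8 = 415.58 kPa
q_ult = 483.68 + 415.58 = 899.26 kPa.
q_all = q_ult / FS = 899.26 / 2 = 449.63 kPa.

q_all ≈ 450 kPa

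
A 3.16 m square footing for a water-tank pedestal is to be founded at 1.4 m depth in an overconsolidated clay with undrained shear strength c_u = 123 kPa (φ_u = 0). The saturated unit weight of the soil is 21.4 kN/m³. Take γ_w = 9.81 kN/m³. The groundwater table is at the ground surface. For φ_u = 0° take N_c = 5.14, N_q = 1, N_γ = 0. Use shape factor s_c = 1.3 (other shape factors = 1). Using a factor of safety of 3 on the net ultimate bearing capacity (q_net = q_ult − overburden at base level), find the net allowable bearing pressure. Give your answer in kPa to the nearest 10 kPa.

q_all(net) ≈ 270 kPa

Water table at ground surface, so effective unit weight γ' = 21.4 − 9.81 = 11.59 kN/m³ is used throughout; overburden q = 11.59 × 1.4 = 16.226 kPa.
Cohesion term c·N_c·s_c = 123 × 5.14 × 1.3 = 821.89 kPa; surcharge term q·N_q = 16.226 × 1 = 16.226 kPa.
q_ult = 821.89 + 16.226 = 838.11 kPa.
q_net = 838.11 − 16.226 = 821.89 kPa.
q_all(net) = 821.89 / 3 = 273.96 kPa.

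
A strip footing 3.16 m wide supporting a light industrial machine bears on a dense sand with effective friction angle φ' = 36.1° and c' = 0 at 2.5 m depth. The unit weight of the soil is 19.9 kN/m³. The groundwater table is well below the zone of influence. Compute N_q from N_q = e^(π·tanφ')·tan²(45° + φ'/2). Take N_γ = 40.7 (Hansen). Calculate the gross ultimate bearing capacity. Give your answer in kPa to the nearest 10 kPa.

q_ult ≈ 3180 kPa

tan36.1° = 0.7292, so N_q = e^(π×0.7292)·tan²(63.05°) = 9.884 × 3.869 = 38.24.
Effective surcharge at the founding depth q = γ·D_f = 19.9 × 2.5 = 49.75 kPa.
q_ult = q·N_q + 0.5·γ·B·N_γ
     = 49.75 × 38.235 + 0.5 × 19.9 × 3.16 × 40.7
     = 1902.2 + 1279.7 = 3181.9 kPa.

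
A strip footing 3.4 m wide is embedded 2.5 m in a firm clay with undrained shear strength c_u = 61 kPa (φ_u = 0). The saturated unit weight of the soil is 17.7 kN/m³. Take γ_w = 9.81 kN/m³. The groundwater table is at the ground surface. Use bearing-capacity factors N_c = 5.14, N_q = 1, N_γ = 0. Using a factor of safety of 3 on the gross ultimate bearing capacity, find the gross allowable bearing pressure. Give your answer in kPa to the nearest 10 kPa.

γ' = 17.7 − 9.81 = 7.89 kN/m³ (submerged throughout). q = 7.89 × 2.5 = 19.725 kPa.
c·N_c = 61 × 5.14 = 313.54 kPa
q·N_q = 19.725 × 1 = 19.725 kPa
q_ult = 313.54 + 19.725 = 333.26 kPa.
q_all = 333.26 / 3 = 111.09 kPa.

q_all ≈ 110 kPa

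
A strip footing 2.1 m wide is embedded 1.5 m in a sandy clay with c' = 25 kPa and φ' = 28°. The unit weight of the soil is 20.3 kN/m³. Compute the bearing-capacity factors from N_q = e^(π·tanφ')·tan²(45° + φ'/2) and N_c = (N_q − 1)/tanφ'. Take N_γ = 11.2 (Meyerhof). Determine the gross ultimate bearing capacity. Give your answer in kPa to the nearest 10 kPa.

tan28° = 0.5317, so N_q = e^(π×0.5317)·tan²(59°) = 5.314 × 2.77 = 14.72.
N_c = (14.72 − 1)/tan28° = 25.8.
Overburden at base level: q = 20.3 × 1.5 = 30.45 kPa.
Cohesion term c·N_c = 25 × 25.803 = 645.08 kPa; surcharge term q·N_q = 30.45 × 14.72 = 448.22 kPa; self-weight term 0.5·γ·B·N_γ = 0.5 × 20.3 × 2.1 × 11.2 = 238.73 kPa.
q_ult = 645.08 + 448.22 + 238.73 = 1332 kPa.

q_ult ≈ 1330 kPa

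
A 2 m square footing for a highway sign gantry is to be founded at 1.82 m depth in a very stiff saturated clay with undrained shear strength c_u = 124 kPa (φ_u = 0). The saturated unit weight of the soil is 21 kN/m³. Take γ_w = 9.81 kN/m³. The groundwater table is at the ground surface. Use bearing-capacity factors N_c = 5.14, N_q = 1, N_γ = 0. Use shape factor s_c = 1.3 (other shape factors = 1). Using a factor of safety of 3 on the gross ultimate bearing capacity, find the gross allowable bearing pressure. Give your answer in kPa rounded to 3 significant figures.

q_all ≈ 283 kPa

Water table at ground surface, so effective unit weight γ' = 21 − 9.81 = 11.19 kN/m³ is used throughout; overburden q = 11.19 × 1.82 = 20.366 kPa.
Cohesion term c·N_c·s_c = 124 × 5.14 × 1.3 = 828.57 kPa; surcharge term q·N_q = 20.366 × 1 = 20.366 kPa.
q_ult = 828.57 + 20.366 = 848.93 kPa.
q_all = 848.93 / 3 = 282.98 kPa.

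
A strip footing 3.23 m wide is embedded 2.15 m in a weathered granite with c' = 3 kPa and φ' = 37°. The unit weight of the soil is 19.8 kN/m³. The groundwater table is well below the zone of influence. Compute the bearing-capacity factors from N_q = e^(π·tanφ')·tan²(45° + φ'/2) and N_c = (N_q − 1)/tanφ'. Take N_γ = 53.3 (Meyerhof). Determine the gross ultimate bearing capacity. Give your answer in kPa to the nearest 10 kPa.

tan37° = 0.7536, so N_q = e^(π×0.7536)·tan²(63.5°) = 10.669 × 4.023 = 42.92.
N_c = (42.92 − 1)/tan37° = 55.63.
Effective surcharge at the founding depth q = γ·D_f = 19.8 × 2.15 = 42.57 kPa.
q_ult = c·N_c + q·N_q + 0.5·γ·B·N_γ
     = 3 × 55.63 + 42.57 × 42.92 + 0.5 × 19.8 × 3.23 × 53.3
     = 166.89 + 1827.1 + 1704.4 = 3698.4 kPa.

q_ult ≈ 3700 kPa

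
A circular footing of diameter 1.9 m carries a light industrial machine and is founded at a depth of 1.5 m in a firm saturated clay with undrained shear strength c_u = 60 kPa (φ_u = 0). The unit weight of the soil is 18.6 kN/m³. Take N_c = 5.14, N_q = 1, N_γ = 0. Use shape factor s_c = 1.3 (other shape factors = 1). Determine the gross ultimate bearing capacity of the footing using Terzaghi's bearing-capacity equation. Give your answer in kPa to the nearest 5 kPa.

q = γ·D_f = 18.6 × 1.5 = 27.9 kPa.
c·N_c·s_c = 60 × 5.14 × 1.3 = 400.92 kPa
q·N_q = 27.9 × 1 = 27.9 kPa
q_ult = 400.92 + 27.9 = 428.82 kPa.

q_ult ≈ 430 kPa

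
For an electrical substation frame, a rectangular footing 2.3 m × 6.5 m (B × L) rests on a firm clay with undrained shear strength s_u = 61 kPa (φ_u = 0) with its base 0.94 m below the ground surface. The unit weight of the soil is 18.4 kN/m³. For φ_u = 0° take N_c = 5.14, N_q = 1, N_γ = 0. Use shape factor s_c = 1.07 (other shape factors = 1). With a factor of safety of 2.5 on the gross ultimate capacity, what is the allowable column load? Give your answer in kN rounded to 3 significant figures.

P_all ≈ 2110 kN

Effective surcharge at the founding depth q = γ·D_f = 18.4 × 0.94 = 17.296 kPa.
q_ult = c·N_c·s_c + q·N_q
     = 61 × 5.14 × 1.07 + 17.296 × 1
     = 335.49 + 17.296 = 352.78 kPa.
Gross allowable pressure q_all = 352.78 / 2.5 = 141.11 kPa.
Footing area = 14.95 m², so allowable column load = 141.11 × 14.95 = 2109.6 kN.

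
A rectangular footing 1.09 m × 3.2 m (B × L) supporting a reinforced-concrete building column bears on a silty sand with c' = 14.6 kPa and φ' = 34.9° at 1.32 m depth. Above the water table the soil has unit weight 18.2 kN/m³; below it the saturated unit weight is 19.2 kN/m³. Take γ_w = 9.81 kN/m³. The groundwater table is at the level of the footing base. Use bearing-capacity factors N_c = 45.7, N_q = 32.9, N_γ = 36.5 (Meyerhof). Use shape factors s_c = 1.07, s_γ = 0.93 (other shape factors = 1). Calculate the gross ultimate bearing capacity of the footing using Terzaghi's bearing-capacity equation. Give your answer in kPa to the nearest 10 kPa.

q = γ·D_f = 18.2 × 1.32 = 24.024 kPa.
For the ½γBN_γ term take γ' = 19.2 − 9.81 = 9.39 kN/m³ (soil below base is submerged).
c·N_c·s_c = 14.6 × 45.7 × 1.07 = 713.93 kPa
q·N_q = 24.024 × 32.9 = 790.39 kPa
0.5·γ·B·N_γ·s_γ = 0.5 × 9.39 × 1.09 × 36.5 × 0.93 = 173.72 kPa
q_ult = 713.93 + 790.39 + 173.72 = 1678 kPa.

q_ult ≈ 1680 kPa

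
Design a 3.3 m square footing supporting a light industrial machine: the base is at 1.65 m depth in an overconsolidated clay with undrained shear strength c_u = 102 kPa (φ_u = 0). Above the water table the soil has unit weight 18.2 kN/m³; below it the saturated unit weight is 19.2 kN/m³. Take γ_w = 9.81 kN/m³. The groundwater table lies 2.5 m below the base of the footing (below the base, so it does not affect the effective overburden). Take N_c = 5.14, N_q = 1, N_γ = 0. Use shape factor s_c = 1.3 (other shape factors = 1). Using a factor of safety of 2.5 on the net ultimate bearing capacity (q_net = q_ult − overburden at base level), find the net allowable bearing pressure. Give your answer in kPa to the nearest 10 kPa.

q = γ·D_f = 18.2 × 1.65 = 30.03 kPa.
c·N_c·s_c = 102 × 5.14 × 1.3 = 681.56 kPa
q·N_q = 30.03 × 1 = 30.03 kPa
q_ult = 681.56 + 30.03 = 711.59 kPa.
q_net = 711.59 − 30.03 = 681.56 kPa.
q_all(net) = 681.56 / 2.5 = 272.63 kPa.

q_all(net) ≈ 270 kPa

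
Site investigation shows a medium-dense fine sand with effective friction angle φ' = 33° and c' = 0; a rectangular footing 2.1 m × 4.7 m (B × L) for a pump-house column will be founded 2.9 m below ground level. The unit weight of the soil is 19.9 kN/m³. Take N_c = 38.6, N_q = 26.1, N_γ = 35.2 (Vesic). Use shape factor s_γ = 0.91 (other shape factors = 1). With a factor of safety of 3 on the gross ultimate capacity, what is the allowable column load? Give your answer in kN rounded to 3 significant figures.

P_all ≈ 7160 kN

q = γ·D_f = 19.9 × 2.9 = 57.71 kPa.
q·N_q = 57.71 × 26.1 = 1506.2 kPa
0.5·γ·B·N_γ·s_γ = 0.5 × 19.9 × 2.1 × 35.2 × 0.91 = 669.31 kPa
q_ult = 1506.2 + 669.31 = 2175.5 kPa.
Gross allowable pressure q_all = 2175.5 / 3 = 725.18 kPa.
Footing area = 9.87 m², so allowable column load = 725.18 × 9.87 = 7157.5 kN.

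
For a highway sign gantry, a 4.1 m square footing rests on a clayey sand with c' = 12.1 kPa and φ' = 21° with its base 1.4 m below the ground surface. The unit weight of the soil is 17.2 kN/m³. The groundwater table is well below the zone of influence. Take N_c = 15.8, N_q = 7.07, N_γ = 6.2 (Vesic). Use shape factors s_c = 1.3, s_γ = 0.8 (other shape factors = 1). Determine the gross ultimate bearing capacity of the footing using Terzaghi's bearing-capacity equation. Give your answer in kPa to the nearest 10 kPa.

q_ult ≈ 590 kPa

Overburden at base level: q = 17.2 × 1.4 = 24.08 kPa.
Cohesion term c·N_c·s_c = 12.1 × 15.8 × 1.3 = 248.53 kPa; surcharge term q·N_q = 24.08 × 7.07 = 170.25 kPa; self-weight term 0.5·γ·B·N_γ·s_γ = 0.5 × 17.2 × 4.1 × 6.2 × 0.8 = 174.89 kPa.
q_ult = 248.53 + 170.25 + 174.89 = 593.67 kPa.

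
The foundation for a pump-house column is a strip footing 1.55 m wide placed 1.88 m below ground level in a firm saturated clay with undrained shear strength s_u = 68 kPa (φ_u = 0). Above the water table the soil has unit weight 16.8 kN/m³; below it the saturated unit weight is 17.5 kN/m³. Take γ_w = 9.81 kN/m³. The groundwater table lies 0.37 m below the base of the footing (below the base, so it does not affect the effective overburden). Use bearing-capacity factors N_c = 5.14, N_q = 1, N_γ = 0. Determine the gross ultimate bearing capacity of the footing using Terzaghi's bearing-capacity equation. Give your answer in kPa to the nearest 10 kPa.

q_ult ≈ 380 kPa

q = γ·D_f = 16.8 × 1.88 = 31.584 kPa.
c·N_c = 68 × 5.14 = 349.52 kPa
q·N_q = 31.584 × 1 = 31.584 kPa
q_ult = 349.52 + 31.584 = 381.1 kPa.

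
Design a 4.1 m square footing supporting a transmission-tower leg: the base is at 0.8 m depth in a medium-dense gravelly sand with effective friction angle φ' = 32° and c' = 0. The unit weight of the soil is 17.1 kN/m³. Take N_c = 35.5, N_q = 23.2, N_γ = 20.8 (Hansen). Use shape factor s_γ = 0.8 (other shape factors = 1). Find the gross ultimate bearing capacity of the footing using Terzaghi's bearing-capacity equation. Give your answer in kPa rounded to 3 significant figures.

q_ult ≈ 901 kPa

Effective surcharge at the founding depth q = γ·D_f = 17.1 × 0.8 = 13.68 kPa.
q_ult = q·N_q + 0.5·γ·B·N_γ·s_γ
     = 13.68 × 23.2 + 0.5 × 17.1 × 4.1 × 20.8 × 0.8
     = 317.38 + 583.32 = 900.69 kPa.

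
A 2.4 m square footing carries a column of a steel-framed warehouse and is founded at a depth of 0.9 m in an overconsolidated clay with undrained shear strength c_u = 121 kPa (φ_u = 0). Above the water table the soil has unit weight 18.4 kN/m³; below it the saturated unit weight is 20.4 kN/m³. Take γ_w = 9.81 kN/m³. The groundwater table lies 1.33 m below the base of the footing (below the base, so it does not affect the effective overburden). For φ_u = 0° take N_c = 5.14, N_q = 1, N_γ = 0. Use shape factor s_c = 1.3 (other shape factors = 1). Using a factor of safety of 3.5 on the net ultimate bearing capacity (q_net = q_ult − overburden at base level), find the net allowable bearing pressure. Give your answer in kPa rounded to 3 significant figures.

q = γ·D_f = 18.4 × 0.9 = 16.56 kPa.
c·N_c·s_c = 121 × 5.14 × 1.3 = 808.52 kPa
q·N_q = 16.56 × 1 = 16.56 kPa
q_ult = 808.52 + 16.56 = 825.08 kPa.
q_net = 825.08 − 16.56 = 808.52 kPa.
q_all(net) = 808.52 / 3.5 = 231.01 kPa.

q_all(net) ≈ 231 kPa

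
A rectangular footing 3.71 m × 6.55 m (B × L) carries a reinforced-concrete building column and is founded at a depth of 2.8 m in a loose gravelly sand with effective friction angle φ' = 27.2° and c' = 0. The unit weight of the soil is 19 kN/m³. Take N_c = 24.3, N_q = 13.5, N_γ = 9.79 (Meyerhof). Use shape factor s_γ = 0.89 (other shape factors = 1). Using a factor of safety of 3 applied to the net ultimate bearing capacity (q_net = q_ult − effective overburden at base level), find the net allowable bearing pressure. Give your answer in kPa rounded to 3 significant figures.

Effective surcharge at the founding depth q = γ·D_f = 19 × 2.8 = 53.2 kPa.
q_ult = q·N_q + 0.5·γ·B·N_γ·s_γ
     = 53.2 × 13.5 + 0.5 × 19 × 3.71 × 9.79 × 0.89
     = 718.2 + 307.09 = 1025.3 kPa.
Net ultimate: q_net = 1025.3 − 53.2 = 972.09 kPa.
q_all(net) = 972.09 / 3 = 324.03 kPa.

q_all(net) ≈ 324 kPa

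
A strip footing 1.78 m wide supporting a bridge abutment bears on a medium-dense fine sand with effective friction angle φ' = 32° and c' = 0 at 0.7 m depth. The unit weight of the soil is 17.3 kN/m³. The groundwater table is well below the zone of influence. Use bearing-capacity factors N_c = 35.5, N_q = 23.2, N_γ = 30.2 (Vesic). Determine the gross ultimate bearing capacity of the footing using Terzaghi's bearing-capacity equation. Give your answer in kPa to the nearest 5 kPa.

Overburden at base level: q = 17.3 × 0.7 = 12.11 kPa.
Surcharge term q·N_q = 12.11 × 23.2 = 280.95 kPa; self-weight term 0.5·γ·B·N_γ = 0.5 × 17.3 × 1.78 × 30.2 = 464.99 kPa.
q_ult = 280.95 + 464.99 = 745.94 kPa.

q_ult ≈ 745 kPa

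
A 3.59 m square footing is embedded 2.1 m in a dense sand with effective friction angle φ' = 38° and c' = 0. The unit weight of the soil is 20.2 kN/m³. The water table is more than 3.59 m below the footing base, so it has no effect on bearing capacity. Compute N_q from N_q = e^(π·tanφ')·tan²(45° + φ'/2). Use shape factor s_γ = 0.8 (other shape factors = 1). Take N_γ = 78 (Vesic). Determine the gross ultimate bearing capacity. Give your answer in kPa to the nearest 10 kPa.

q_ult ≈ 4340 kPa

tan38° = 0.7813, so N_q = e^(π×0.7813)·tan²(64°) = 11.64 × 4.204 = 48.93.
Effective surcharge at the founding depth q = γ·D_f = 20.2 × 2.1 = 42.42 kPa.
q_ult = q·N_q + 0.5·γ·B·N_γ·s_γ
     = 42.42 × 48.933 + 0.5 × 20.2 × 3.59 × 78 × 0.8
     = 2075.7 + 2262.6 = 4338.3 kPa.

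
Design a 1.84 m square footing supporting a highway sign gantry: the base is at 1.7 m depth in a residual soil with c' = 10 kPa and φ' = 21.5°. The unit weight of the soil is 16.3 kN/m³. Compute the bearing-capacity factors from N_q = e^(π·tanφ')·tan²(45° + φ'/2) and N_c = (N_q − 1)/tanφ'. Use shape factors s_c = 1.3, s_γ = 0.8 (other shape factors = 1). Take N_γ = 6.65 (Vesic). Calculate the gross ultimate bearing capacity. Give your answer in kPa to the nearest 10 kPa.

q_ult ≈ 500 kPa

tan21.5° = 0.3939, so N_q = e^(π×0.3939)·tan²(55.75°) = 3.447 × 2.157 = 7.44.
N_c = (7.44 − 1)/tan21.5° = 16.34.
Effective surcharge at the founding depth q = γ·D_f = 16.3 × 1.7 = 27.71 kPa.
q_ult = c·N_c·s_c + q·N_q + 0.5·γ·B·N_γ·s_γ
     = 10 × 16.337 × 1.3 + 27.71 × 7.4354 + 0.5 × 16.3 × 1.84 × 6.65 × 0.8
     = 212.38 + 206.04 + 79.779 = 498.2 kPa.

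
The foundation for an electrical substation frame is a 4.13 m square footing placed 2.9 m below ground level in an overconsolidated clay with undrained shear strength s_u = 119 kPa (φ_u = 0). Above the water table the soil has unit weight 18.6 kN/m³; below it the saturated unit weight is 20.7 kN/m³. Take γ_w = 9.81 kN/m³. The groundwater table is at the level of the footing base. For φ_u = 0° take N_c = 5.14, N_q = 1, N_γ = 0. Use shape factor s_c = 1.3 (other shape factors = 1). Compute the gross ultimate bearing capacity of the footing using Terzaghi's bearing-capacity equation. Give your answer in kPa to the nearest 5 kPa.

Effective surcharge at the founding depth q = γ·D_f = 18.6 × 2.9 = 53.94 kPa.
q_ult = c·N_c·s_c + q·N_q
     = 119 × 5.14 × 1.3 + 53.94 × 1
     = 795.16 + 53.94 = 849.1 kPa.

q_ult ≈ 850 kPa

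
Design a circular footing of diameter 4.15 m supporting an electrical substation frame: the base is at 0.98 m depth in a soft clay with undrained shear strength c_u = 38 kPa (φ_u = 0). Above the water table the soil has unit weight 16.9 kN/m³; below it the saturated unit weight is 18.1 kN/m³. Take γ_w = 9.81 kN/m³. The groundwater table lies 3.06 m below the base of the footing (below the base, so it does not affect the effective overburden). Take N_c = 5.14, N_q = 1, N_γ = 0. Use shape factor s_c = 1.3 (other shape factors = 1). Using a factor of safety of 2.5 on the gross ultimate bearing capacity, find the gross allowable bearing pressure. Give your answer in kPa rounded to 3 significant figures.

q_all ≈ 108 kPa

q = γ·D_f = 16.9 × 0.98 = 16.562 kPa.
c·N_c·s_c = 38 × 5.14 × 1.3 = 253.92 kPa
q·N_q = 16.562 × 1 = 16.562 kPa
q_ult = 253.92 + 16.562 = 270.48 kPa.
q_all = 270.48 / 2.5 = 108.19 kPa.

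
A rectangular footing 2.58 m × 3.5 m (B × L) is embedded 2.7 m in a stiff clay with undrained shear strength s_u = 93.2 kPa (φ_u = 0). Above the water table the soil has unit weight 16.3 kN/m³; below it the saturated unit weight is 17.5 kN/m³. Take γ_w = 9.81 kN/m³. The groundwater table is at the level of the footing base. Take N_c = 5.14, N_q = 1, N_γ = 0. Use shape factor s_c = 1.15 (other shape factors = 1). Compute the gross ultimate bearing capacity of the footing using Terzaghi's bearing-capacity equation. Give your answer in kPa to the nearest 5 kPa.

q_ult ≈ 595 kPa

q = γ·D_f = 16.3 × 2.7 = 44.01 kPa.
c·N_c·s_c = 93.2 × 5.14 × 1.15 = 550.91 kPa
q·N_q = 44.01 × 1 = 44.01 kPa
q_ult = 550.91 + 44.01 = 594.92 kPa.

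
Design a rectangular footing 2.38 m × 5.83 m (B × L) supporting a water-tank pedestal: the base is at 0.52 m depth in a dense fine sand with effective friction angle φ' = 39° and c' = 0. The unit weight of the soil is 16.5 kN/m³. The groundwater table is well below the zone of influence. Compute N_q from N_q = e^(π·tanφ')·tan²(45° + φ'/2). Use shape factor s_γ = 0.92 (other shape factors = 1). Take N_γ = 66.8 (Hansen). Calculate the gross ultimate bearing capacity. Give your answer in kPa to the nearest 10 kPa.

q_ult ≈ 1690 kPa

tan39° = 0.8098, so N_q = e^(π×0.8098)·tan²(64.5°) = 12.731 × 4.395 = 55.96.
Effective surcharge at the founding depth q = γ·D_f = 16.5 × 0.52 = 8.58 kPa.
q_ult = q·N_q + 0.5·γ·B·N_γ·s_γ
     = 8.58 × 55.957 + 0.5 × 16.5 × 2.38 × 66.8 × 0.92
     = 480.11 + 1206.7 = 1686.8 kPa.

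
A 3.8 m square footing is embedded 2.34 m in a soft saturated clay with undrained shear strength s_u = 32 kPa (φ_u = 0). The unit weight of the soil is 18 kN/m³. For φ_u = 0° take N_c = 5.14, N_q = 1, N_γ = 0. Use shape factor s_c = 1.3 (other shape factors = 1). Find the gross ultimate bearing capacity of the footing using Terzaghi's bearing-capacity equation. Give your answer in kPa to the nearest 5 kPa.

Overburden at base level: q = 18 × 2.34 = 42.12 kPa.
Cohesion term c·N_c·s_c = 32 × 5.14 × 1.3 = 213.82 kPa; surcharge term q·N_q = 42.12 × 1 = 42.12 kPa.
q_ult = 213.82 + 42.12 = 255.94 kPa.

q_ult ≈ 255 kPa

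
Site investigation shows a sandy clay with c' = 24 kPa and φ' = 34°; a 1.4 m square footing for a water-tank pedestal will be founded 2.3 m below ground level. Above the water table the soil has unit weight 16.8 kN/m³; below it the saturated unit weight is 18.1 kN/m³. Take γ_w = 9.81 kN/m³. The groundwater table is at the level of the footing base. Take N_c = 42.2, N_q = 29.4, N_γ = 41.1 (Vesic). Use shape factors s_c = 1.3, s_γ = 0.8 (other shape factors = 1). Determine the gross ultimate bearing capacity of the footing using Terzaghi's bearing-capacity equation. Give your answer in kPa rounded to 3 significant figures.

q_ult ≈ 2640 kPa

q = γ·D_f = 16.8 × 2.3 = 38.64 kPa.
For the ½γBN_γ term take γ' = 18.1 − 9.81 = 8.29 kN/m³ (soil below base is submerged).
c·N_c·s_c = 24 × 42.2 × 1.3 = 1316.6 kPa
q·N_q = 38.64 × 29.4 = 1136 kPa
0.5·γ·B·N_γ·s_γ = 0.5 × 8.29 × 1.4 × 41.1 × 0.8 = 190.8 kPa
q_ult = 1316.6 + 1136 + 190.8 = 2643.5 kPa.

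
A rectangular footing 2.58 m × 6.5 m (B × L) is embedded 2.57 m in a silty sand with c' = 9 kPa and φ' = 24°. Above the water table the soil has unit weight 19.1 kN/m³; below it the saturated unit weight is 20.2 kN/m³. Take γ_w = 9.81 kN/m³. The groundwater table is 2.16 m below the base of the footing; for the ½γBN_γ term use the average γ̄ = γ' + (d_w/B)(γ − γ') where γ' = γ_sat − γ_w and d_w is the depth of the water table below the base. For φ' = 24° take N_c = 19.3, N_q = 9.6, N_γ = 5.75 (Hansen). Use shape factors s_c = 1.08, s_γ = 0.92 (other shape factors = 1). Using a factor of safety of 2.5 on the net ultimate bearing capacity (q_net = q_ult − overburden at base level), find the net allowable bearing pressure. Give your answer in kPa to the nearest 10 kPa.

Overburden at base level: q = 19.1 × 2.57 = 49.087 kPa.
The water table is 2.16 m below the base (< B = 2.58 m), so the ½γBN_γ term uses γ̄ = γ' + (d_w/B)(γ − γ') = 10.39 + (2.16/2.58)(19.1 − 10.39) = 17.682 kN/m³.
Cohesion term c·N_c·s_c = 9 × 19.3 × 1.08 = 187.6 kPa; surcharge term q·N_q = 49.087 × 9.6 = 471.24 kPa; self-weight term 0.5·γ·B·N_γ·s_γ = 0.5 × 17.682 × 2.58 × 5.75 × 0.92 = 120.66 kPa.
q_ult = 187.6 + 471.24 + 120.66 = 779.5 kPa.
q_net = 779.5 − 49.087 = 730.41 kPa.
q_all(net) = 730.41 / 2.5 = 292.16 kPa.

q_all(net) ≈ 290 kPa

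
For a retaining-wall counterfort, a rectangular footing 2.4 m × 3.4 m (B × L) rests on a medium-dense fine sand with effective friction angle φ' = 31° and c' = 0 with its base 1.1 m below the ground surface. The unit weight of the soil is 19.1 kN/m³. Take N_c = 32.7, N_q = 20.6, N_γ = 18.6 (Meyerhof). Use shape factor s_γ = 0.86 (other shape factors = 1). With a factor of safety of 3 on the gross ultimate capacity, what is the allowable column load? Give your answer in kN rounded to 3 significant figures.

Effective surcharge at the founding depth q = γ·D_f = 19.1 × 1.1 = 21.01 kPa.
q_ult = q·N_q + 0.5·γ·B·N_γ·s_γ
     = 21.01 × 20.6 + 0.5 × 19.1 × 2.4 × 18.6 × 0.86
     = 432.81 + 366.63 = 799.43 kPa.
Gross allowable pressure q_all = 799.43 / 3 = 266.48 kPa.
Footing area = 8.16 m², so allowable column load = 266.48 × 8.16 = 2174.5 kN.

P_all ≈ 2170 kN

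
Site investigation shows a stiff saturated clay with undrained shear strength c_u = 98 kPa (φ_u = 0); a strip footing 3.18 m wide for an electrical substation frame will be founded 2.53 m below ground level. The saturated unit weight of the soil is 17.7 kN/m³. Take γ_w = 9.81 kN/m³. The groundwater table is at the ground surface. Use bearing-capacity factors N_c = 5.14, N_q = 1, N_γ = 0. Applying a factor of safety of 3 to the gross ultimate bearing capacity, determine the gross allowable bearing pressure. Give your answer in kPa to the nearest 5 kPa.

With the water table at the surface the whole profile is submerged: γ' = 17.7 − 9.81 = 7.89 kN/m³, so q = γ'·D_f = 19.962 kPa.
q_ult = c·N_c + q·N_q
     = 98 × 5.14 + 19.962 × 1
     = 503.72 + 19.962 = 523.68 kPa.
q_all = q_ult / FS = 523.68 / 3 = 174.56 kPa.

q_all ≈ 175 kPa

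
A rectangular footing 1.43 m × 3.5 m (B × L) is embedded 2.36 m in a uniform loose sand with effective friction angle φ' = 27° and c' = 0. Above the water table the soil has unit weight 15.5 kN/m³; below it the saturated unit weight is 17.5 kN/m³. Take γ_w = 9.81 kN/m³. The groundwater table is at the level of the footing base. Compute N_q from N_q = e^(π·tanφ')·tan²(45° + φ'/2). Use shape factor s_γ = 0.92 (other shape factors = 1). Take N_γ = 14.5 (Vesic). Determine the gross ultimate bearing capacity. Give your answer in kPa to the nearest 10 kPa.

tan27° = 0.5095, so N_q = e^(π×0.5095)·tan²(58.5°) = 4.957 × 2.663 = 13.2.
Effective surcharge at the founding depth q = γ·D_f = 15.5 × 2.36 = 36.58 kPa.
The water table coincides with the base, so in the self-weight term γ → γ' = 7.69 kN/m³.
q_ult = q·N_q + 0.5·γ·B·N_γ·s_γ
     = 36.58 × 13.199 + 0.5 × 7.69 × 1.43 × 14.5 × 0.92
     = 482.82 + 73.348 = 556.17 kPa.

q_ult ≈ 560 kPa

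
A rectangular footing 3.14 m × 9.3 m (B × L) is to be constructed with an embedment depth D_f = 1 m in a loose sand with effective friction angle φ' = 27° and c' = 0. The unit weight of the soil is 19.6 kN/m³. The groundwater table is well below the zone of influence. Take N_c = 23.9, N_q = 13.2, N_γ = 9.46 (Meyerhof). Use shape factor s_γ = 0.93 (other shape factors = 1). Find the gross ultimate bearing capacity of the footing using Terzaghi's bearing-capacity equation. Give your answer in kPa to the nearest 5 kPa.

q_ult ≈ 530 kPa

q = γ·D_f = 19.6 × 1 = 19.6 kPa.
q·N_q = 19.6 × 13.2 = 258.72 kPa
0.5·γ·B·N_γ·s_γ = 0.5 × 19.6 × 3.14 × 9.46 × 0.93 = 270.73 kPa
q_ult = 258.72 + 270.73 = 529.45 kPa.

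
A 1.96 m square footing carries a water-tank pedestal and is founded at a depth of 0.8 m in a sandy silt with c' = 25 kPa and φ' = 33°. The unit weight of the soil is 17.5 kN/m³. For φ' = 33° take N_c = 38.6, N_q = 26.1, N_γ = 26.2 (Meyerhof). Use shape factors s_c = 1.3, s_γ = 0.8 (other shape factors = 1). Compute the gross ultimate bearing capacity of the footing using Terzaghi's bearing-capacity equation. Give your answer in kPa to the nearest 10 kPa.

q = γ·D_f = 17.5 × 0.8 = 14 kPa.
c·N_c·s_c = 25 × 38.6 × 1.3 = 1254.5 kPa
q·N_q = 14 × 26.1 = 365.4 kPa
0.5·γ·B·N_γ·s_γ = 0.5 × 17.5 × 1.96 × 26.2 × 0.8 = 359.46 kPa
q_ult = 1254.5 + 365.4 + 359.46 = 1979.4 kPa.

q_ult ≈ 1980 kPa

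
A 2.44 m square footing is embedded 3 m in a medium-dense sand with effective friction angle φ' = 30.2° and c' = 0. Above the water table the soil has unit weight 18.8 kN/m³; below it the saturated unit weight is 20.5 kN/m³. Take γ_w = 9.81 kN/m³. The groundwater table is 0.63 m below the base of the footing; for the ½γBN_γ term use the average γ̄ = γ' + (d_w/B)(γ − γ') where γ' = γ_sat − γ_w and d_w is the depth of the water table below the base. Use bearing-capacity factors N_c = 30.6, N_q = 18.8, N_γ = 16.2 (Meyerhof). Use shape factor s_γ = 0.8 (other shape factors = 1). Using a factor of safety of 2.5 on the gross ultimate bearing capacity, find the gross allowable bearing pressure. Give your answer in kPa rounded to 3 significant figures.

q = γ·D_f = 18.8 × 3 = 56.4 kPa.
γ' = 10.69 kN/m³; averaging over the depth B below the base, γ̄ = γ' + (d_w/B)(γ − γ') = 12.784 kN/m³.
q·N_q = 56.4 × 18.8 = 1060.3 kPa
0.5·γ·B·N_γ·s_γ = 0.5 × 12.784 × 2.44 × 16.2 × 0.8 = 202.13 kPa
q_ult = 1060.3 + 202.13 = 1262.4 kPa.
q_all = 1262.4 / 2.5 = 504.98 kPa.

q_all ≈ 505 kPa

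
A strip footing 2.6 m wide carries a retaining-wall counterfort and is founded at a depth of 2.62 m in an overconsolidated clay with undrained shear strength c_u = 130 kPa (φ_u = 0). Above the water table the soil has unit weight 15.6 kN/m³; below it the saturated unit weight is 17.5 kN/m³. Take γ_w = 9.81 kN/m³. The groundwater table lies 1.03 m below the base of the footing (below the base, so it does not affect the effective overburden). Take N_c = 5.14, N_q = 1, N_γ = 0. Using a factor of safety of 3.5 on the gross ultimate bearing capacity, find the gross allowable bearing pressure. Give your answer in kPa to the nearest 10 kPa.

Overburden at base level: q = 15.6 × 2.62 = 40.872 kPa.
Cohesion term c·N_c = 130 × 5.14 = 668.2 kPa; surcharge term q·N_q = 40.872 × 1 = 40.872 kPa.
q_ult = 668.2 + 40.872 = 709.07 kPa.
q_all = 709.07 / 3.5 = 202.59 kPa.

q_all ≈ 200 kPa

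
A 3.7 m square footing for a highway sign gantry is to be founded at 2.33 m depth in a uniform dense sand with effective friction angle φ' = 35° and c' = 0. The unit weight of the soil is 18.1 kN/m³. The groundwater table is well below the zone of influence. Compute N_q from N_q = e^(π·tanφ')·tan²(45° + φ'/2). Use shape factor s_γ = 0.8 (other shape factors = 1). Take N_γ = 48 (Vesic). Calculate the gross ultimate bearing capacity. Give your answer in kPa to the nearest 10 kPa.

q_ult ≈ 2690 kPa

tan35° = 0.7002, so N_q = e^(π×0.7002)·tan²(62.5°) = 9.023 × 3.69 = 33.3.
Effective surcharge at the founding depth q = γ·D_f = 18.1 × 2.33 = 42.173 kPa.
q_ult = q·N_q + 0.5·γ·B·N_γ·s_γ
     = 42.173 × 33.296 + 0.5 × 18.1 × 3.7 × 48 × 0.8
     = 1404.2 + 1285.8 = 2690 kPa.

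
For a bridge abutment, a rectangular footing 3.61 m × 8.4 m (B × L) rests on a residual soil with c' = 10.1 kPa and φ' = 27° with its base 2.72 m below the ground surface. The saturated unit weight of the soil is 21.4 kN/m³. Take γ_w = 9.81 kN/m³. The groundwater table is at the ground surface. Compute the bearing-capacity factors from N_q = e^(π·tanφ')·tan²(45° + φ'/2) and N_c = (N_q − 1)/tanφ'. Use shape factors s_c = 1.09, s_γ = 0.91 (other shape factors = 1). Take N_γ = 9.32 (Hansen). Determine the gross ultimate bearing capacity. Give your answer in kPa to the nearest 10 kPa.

q_ult ≈ 860 kPa

tan27° = 0.5095, so N_q = e^(π×0.5095)·tan²(58.5°) = 4.957 × 2.663 = 13.2.
N_c = (13.2 − 1)/tan27° = 23.94.
γ' = 21.4 − 9.81 = 11.59 kN/m³ (submerged throughout). q = 11.59 × 2.72 = 31.525 kPa; the same γ' applies in the ½γBN_γ term.
c·N_c·s_c = 10.1 × 23.942 × 1.09 = 263.58 kPa
q·N_q = 31.525 × 13.199 = 416.1 kPa
0.5·γ·B·N_γ·s_γ = 0.5 × 11.59 × 3.61 × 9.32 × 0.91 = 177.43 kPa
q_ult = 263.58 + 416.1 + 177.43 = 857.11 kPa.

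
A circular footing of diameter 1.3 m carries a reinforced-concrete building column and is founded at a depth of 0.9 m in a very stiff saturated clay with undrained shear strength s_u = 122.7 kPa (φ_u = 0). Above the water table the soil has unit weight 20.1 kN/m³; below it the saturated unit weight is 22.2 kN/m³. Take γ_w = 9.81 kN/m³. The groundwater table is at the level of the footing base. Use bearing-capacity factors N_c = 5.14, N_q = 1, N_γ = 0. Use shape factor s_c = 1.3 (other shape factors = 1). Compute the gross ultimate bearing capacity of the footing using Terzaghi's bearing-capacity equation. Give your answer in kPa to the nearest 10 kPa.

Overburden at base level: q = 20.1 × 0.9 = 18.09 kPa.
Cohesion term c·N_c·s_c = 122.7 × 5.14 × 1.3 = 819.88 kPa; surcharge term q·N_q = 18.09 × 1 = 18.09 kPa.
q_ult = 819.88 + 18.09 = 837.97 kPa.

q_ult ≈ 840 kPa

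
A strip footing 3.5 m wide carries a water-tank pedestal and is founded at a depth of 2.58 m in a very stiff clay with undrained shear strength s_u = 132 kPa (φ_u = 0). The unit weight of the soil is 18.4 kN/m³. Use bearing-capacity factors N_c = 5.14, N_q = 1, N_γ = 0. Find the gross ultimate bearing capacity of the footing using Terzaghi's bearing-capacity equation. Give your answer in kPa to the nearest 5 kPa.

q_ult ≈ 725 kPa

Overburden at base level: q = 18.4 × 2.58 = 47.472 kPa.
Cohesion term c·N_c = 132 × 5.14 = 678.48 kPa; surcharge term q·N_q = 47.472 × 1 = 47.472 kPa.
q_ult = 678.48 + 47.472 = 725.95 kPa.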